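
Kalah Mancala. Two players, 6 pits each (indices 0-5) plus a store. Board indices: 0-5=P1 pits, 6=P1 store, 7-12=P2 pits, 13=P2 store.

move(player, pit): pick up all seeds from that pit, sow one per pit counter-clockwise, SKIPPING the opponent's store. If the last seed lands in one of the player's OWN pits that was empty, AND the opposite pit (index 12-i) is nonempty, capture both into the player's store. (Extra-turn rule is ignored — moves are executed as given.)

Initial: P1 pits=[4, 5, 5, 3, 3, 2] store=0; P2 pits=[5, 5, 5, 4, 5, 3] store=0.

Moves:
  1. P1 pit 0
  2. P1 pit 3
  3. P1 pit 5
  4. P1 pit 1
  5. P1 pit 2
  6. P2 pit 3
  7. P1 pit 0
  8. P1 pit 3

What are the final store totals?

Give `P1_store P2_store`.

Move 1: P1 pit0 -> P1=[0,6,6,4,4,2](0) P2=[5,5,5,4,5,3](0)
Move 2: P1 pit3 -> P1=[0,6,6,0,5,3](1) P2=[6,5,5,4,5,3](0)
Move 3: P1 pit5 -> P1=[0,6,6,0,5,0](2) P2=[7,6,5,4,5,3](0)
Move 4: P1 pit1 -> P1=[0,0,7,1,6,1](3) P2=[8,6,5,4,5,3](0)
Move 5: P1 pit2 -> P1=[0,0,0,2,7,2](4) P2=[9,7,6,4,5,3](0)
Move 6: P2 pit3 -> P1=[1,0,0,2,7,2](4) P2=[9,7,6,0,6,4](1)
Move 7: P1 pit0 -> P1=[0,0,0,2,7,2](11) P2=[9,7,6,0,0,4](1)
Move 8: P1 pit3 -> P1=[0,0,0,0,8,3](11) P2=[9,7,6,0,0,4](1)

Answer: 11 1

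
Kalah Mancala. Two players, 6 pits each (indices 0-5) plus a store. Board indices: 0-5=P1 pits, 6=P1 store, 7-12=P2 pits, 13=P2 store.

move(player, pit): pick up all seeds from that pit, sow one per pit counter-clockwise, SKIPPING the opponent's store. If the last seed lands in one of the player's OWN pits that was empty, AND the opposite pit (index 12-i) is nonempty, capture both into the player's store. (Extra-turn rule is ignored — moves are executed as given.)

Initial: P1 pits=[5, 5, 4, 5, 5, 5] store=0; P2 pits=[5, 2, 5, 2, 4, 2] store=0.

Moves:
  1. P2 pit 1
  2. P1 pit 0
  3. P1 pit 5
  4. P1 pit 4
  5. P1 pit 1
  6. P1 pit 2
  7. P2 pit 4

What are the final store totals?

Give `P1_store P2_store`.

Move 1: P2 pit1 -> P1=[5,5,4,5,5,5](0) P2=[5,0,6,3,4,2](0)
Move 2: P1 pit0 -> P1=[0,6,5,6,6,6](0) P2=[5,0,6,3,4,2](0)
Move 3: P1 pit5 -> P1=[0,6,5,6,6,0](1) P2=[6,1,7,4,5,2](0)
Move 4: P1 pit4 -> P1=[0,6,5,6,0,1](2) P2=[7,2,8,5,5,2](0)
Move 5: P1 pit1 -> P1=[0,0,6,7,1,2](3) P2=[8,2,8,5,5,2](0)
Move 6: P1 pit2 -> P1=[0,0,0,8,2,3](4) P2=[9,3,8,5,5,2](0)
Move 7: P2 pit4 -> P1=[1,1,1,8,2,3](4) P2=[9,3,8,5,0,3](1)

Answer: 4 1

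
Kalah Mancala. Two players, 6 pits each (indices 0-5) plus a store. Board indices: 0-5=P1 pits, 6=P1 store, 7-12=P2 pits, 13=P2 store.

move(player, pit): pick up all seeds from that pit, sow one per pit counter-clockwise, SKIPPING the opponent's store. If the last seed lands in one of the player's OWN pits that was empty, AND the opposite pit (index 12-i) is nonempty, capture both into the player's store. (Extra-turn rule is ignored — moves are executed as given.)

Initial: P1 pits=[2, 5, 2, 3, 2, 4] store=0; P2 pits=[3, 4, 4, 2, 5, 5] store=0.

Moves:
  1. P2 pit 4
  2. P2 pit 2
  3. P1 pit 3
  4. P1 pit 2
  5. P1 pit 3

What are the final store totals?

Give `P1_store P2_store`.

Answer: 1 2

Derivation:
Move 1: P2 pit4 -> P1=[3,6,3,3,2,4](0) P2=[3,4,4,2,0,6](1)
Move 2: P2 pit2 -> P1=[3,6,3,3,2,4](0) P2=[3,4,0,3,1,7](2)
Move 3: P1 pit3 -> P1=[3,6,3,0,3,5](1) P2=[3,4,0,3,1,7](2)
Move 4: P1 pit2 -> P1=[3,6,0,1,4,6](1) P2=[3,4,0,3,1,7](2)
Move 5: P1 pit3 -> P1=[3,6,0,0,5,6](1) P2=[3,4,0,3,1,7](2)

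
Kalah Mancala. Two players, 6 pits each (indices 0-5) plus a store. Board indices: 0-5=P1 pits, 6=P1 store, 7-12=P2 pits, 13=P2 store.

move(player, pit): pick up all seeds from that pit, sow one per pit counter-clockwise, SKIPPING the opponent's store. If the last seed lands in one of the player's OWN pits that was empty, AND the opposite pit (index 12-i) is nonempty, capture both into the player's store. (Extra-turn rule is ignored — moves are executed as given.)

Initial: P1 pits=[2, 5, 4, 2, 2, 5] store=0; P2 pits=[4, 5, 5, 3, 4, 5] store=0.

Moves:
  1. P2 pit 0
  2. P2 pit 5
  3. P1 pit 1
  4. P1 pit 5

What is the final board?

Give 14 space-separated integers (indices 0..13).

Move 1: P2 pit0 -> P1=[2,5,4,2,2,5](0) P2=[0,6,6,4,5,5](0)
Move 2: P2 pit5 -> P1=[3,6,5,3,2,5](0) P2=[0,6,6,4,5,0](1)
Move 3: P1 pit1 -> P1=[3,0,6,4,3,6](1) P2=[1,6,6,4,5,0](1)
Move 4: P1 pit5 -> P1=[3,0,6,4,3,0](2) P2=[2,7,7,5,6,0](1)

Answer: 3 0 6 4 3 0 2 2 7 7 5 6 0 1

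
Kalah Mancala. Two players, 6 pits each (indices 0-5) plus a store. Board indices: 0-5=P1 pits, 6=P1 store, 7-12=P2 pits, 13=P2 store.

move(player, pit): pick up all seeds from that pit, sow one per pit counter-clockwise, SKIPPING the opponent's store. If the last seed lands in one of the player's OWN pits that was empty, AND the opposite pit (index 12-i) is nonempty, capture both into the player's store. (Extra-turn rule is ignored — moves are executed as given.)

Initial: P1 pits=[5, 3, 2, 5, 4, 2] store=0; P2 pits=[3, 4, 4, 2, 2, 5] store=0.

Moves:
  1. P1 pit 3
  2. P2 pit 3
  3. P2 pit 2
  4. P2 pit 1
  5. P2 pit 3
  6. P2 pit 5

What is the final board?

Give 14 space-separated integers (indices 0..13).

Move 1: P1 pit3 -> P1=[5,3,2,0,5,3](1) P2=[4,5,4,2,2,5](0)
Move 2: P2 pit3 -> P1=[5,3,2,0,5,3](1) P2=[4,5,4,0,3,6](0)
Move 3: P2 pit2 -> P1=[5,3,2,0,5,3](1) P2=[4,5,0,1,4,7](1)
Move 4: P2 pit1 -> P1=[5,3,2,0,5,3](1) P2=[4,0,1,2,5,8](2)
Move 5: P2 pit3 -> P1=[5,3,2,0,5,3](1) P2=[4,0,1,0,6,9](2)
Move 6: P2 pit5 -> P1=[6,4,3,1,0,4](1) P2=[5,0,1,0,6,0](10)

Answer: 6 4 3 1 0 4 1 5 0 1 0 6 0 10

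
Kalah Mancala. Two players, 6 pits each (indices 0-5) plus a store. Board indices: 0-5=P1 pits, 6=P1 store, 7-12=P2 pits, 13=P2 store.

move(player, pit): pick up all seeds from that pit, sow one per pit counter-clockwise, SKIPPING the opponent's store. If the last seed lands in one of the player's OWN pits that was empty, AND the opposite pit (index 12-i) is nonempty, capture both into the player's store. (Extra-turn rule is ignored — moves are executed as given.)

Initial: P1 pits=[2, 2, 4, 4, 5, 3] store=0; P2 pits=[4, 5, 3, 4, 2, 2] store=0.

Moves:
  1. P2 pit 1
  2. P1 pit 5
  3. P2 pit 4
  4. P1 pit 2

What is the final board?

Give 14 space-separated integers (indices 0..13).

Move 1: P2 pit1 -> P1=[2,2,4,4,5,3](0) P2=[4,0,4,5,3,3](1)
Move 2: P1 pit5 -> P1=[2,2,4,4,5,0](1) P2=[5,1,4,5,3,3](1)
Move 3: P2 pit4 -> P1=[3,2,4,4,5,0](1) P2=[5,1,4,5,0,4](2)
Move 4: P1 pit2 -> P1=[3,2,0,5,6,1](2) P2=[5,1,4,5,0,4](2)

Answer: 3 2 0 5 6 1 2 5 1 4 5 0 4 2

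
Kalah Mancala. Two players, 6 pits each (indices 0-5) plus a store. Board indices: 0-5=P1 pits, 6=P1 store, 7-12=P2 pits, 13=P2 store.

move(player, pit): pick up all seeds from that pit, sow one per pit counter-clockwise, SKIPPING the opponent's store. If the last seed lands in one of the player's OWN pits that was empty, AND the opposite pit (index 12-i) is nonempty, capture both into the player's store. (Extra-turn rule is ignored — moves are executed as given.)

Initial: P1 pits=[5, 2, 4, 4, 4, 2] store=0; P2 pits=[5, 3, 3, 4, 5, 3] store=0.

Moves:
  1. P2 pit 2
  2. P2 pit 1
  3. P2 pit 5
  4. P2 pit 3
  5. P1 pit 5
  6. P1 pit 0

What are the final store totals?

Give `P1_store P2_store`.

Answer: 2 2

Derivation:
Move 1: P2 pit2 -> P1=[5,2,4,4,4,2](0) P2=[5,3,0,5,6,4](0)
Move 2: P2 pit1 -> P1=[5,2,4,4,4,2](0) P2=[5,0,1,6,7,4](0)
Move 3: P2 pit5 -> P1=[6,3,5,4,4,2](0) P2=[5,0,1,6,7,0](1)
Move 4: P2 pit3 -> P1=[7,4,6,4,4,2](0) P2=[5,0,1,0,8,1](2)
Move 5: P1 pit5 -> P1=[7,4,6,4,4,0](1) P2=[6,0,1,0,8,1](2)
Move 6: P1 pit0 -> P1=[0,5,7,5,5,1](2) P2=[7,0,1,0,8,1](2)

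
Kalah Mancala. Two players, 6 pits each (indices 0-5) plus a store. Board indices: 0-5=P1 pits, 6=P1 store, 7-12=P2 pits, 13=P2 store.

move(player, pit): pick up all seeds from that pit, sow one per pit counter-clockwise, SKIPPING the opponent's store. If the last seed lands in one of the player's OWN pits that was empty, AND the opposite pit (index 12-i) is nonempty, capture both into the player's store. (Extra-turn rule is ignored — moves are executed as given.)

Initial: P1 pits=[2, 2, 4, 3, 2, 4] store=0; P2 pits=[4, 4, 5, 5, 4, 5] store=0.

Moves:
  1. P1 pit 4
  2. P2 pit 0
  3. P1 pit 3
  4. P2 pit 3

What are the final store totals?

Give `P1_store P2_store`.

Move 1: P1 pit4 -> P1=[2,2,4,3,0,5](1) P2=[4,4,5,5,4,5](0)
Move 2: P2 pit0 -> P1=[2,2,4,3,0,5](1) P2=[0,5,6,6,5,5](0)
Move 3: P1 pit3 -> P1=[2,2,4,0,1,6](2) P2=[0,5,6,6,5,5](0)
Move 4: P2 pit3 -> P1=[3,3,5,0,1,6](2) P2=[0,5,6,0,6,6](1)

Answer: 2 1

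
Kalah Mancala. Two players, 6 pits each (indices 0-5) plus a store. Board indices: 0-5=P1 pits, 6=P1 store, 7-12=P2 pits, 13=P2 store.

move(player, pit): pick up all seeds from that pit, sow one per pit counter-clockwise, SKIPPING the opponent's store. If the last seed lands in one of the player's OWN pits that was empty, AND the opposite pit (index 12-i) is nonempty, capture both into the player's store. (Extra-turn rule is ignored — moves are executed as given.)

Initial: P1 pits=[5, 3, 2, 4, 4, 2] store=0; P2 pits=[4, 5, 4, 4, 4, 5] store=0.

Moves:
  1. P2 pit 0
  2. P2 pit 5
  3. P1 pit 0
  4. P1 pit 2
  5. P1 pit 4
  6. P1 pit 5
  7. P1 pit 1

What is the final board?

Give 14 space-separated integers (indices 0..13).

Answer: 0 0 1 8 1 1 5 2 8 7 7 5 0 1

Derivation:
Move 1: P2 pit0 -> P1=[5,3,2,4,4,2](0) P2=[0,6,5,5,5,5](0)
Move 2: P2 pit5 -> P1=[6,4,3,5,4,2](0) P2=[0,6,5,5,5,0](1)
Move 3: P1 pit0 -> P1=[0,5,4,6,5,3](1) P2=[0,6,5,5,5,0](1)
Move 4: P1 pit2 -> P1=[0,5,0,7,6,4](2) P2=[0,6,5,5,5,0](1)
Move 5: P1 pit4 -> P1=[0,5,0,7,0,5](3) P2=[1,7,6,6,5,0](1)
Move 6: P1 pit5 -> P1=[0,5,0,7,0,0](4) P2=[2,8,7,7,5,0](1)
Move 7: P1 pit1 -> P1=[0,0,1,8,1,1](5) P2=[2,8,7,7,5,0](1)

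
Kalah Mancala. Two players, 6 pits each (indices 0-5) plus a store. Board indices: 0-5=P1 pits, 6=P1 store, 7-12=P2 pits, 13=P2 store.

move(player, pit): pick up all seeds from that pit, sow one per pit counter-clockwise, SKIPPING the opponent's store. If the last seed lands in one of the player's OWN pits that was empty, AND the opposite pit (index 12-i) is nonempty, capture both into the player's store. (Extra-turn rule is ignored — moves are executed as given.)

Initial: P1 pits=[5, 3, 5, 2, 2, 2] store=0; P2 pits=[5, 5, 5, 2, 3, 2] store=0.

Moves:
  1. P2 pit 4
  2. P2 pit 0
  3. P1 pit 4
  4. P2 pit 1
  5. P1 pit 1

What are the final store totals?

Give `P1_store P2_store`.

Answer: 1 2

Derivation:
Move 1: P2 pit4 -> P1=[6,3,5,2,2,2](0) P2=[5,5,5,2,0,3](1)
Move 2: P2 pit0 -> P1=[6,3,5,2,2,2](0) P2=[0,6,6,3,1,4](1)
Move 3: P1 pit4 -> P1=[6,3,5,2,0,3](1) P2=[0,6,6,3,1,4](1)
Move 4: P2 pit1 -> P1=[7,3,5,2,0,3](1) P2=[0,0,7,4,2,5](2)
Move 5: P1 pit1 -> P1=[7,0,6,3,1,3](1) P2=[0,0,7,4,2,5](2)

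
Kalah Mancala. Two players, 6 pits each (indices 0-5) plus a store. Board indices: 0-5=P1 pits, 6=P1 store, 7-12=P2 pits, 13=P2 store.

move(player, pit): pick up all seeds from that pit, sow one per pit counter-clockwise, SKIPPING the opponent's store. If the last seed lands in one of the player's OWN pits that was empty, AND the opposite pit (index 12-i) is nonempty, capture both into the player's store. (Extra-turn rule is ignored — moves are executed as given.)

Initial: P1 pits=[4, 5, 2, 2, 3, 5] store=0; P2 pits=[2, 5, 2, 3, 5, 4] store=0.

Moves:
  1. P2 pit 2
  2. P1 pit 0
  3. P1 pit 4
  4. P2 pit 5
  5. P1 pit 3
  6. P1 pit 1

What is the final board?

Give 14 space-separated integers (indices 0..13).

Answer: 1 0 5 1 2 8 3 4 7 0 4 6 0 1

Derivation:
Move 1: P2 pit2 -> P1=[4,5,2,2,3,5](0) P2=[2,5,0,4,6,4](0)
Move 2: P1 pit0 -> P1=[0,6,3,3,4,5](0) P2=[2,5,0,4,6,4](0)
Move 3: P1 pit4 -> P1=[0,6,3,3,0,6](1) P2=[3,6,0,4,6,4](0)
Move 4: P2 pit5 -> P1=[1,7,4,3,0,6](1) P2=[3,6,0,4,6,0](1)
Move 5: P1 pit3 -> P1=[1,7,4,0,1,7](2) P2=[3,6,0,4,6,0](1)
Move 6: P1 pit1 -> P1=[1,0,5,1,2,8](3) P2=[4,7,0,4,6,0](1)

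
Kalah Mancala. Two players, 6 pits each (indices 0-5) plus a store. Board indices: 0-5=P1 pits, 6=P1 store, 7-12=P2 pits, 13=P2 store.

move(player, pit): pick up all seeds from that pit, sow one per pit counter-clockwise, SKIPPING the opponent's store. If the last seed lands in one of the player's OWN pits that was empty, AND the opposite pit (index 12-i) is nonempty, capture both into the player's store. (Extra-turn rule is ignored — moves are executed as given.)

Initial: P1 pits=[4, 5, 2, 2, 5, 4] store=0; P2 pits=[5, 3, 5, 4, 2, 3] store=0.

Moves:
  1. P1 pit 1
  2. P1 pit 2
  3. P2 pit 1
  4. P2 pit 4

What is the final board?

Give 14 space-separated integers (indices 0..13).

Answer: 5 0 0 4 7 6 1 5 0 6 5 0 4 1

Derivation:
Move 1: P1 pit1 -> P1=[4,0,3,3,6,5](1) P2=[5,3,5,4,2,3](0)
Move 2: P1 pit2 -> P1=[4,0,0,4,7,6](1) P2=[5,3,5,4,2,3](0)
Move 3: P2 pit1 -> P1=[4,0,0,4,7,6](1) P2=[5,0,6,5,3,3](0)
Move 4: P2 pit4 -> P1=[5,0,0,4,7,6](1) P2=[5,0,6,5,0,4](1)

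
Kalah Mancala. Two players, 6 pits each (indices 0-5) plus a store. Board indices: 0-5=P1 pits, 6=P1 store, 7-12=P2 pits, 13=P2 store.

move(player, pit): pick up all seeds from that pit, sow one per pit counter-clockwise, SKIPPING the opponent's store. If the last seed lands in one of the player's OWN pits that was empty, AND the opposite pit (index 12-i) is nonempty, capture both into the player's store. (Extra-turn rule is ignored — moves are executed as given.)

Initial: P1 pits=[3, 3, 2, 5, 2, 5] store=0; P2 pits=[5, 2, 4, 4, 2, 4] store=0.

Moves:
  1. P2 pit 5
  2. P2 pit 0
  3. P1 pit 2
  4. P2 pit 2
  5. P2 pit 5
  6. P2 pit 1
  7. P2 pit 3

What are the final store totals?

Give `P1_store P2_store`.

Move 1: P2 pit5 -> P1=[4,4,3,5,2,5](0) P2=[5,2,4,4,2,0](1)
Move 2: P2 pit0 -> P1=[0,4,3,5,2,5](0) P2=[0,3,5,5,3,0](6)
Move 3: P1 pit2 -> P1=[0,4,0,6,3,6](0) P2=[0,3,5,5,3,0](6)
Move 4: P2 pit2 -> P1=[1,4,0,6,3,6](0) P2=[0,3,0,6,4,1](7)
Move 5: P2 pit5 -> P1=[1,4,0,6,3,6](0) P2=[0,3,0,6,4,0](8)
Move 6: P2 pit1 -> P1=[1,4,0,6,3,6](0) P2=[0,0,1,7,5,0](8)
Move 7: P2 pit3 -> P1=[2,5,1,7,3,6](0) P2=[0,0,1,0,6,1](9)

Answer: 0 9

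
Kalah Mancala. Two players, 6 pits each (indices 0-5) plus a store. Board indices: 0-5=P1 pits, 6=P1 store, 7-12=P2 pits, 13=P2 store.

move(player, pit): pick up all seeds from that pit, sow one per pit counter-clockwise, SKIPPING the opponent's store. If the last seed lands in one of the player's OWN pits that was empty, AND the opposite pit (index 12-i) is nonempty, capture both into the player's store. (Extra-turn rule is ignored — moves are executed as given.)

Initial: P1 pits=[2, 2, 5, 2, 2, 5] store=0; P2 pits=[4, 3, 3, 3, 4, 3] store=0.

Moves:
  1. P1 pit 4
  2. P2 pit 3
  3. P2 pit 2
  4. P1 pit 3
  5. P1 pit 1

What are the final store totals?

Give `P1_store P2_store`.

Answer: 1 1

Derivation:
Move 1: P1 pit4 -> P1=[2,2,5,2,0,6](1) P2=[4,3,3,3,4,3](0)
Move 2: P2 pit3 -> P1=[2,2,5,2,0,6](1) P2=[4,3,3,0,5,4](1)
Move 3: P2 pit2 -> P1=[2,2,5,2,0,6](1) P2=[4,3,0,1,6,5](1)
Move 4: P1 pit3 -> P1=[2,2,5,0,1,7](1) P2=[4,3,0,1,6,5](1)
Move 5: P1 pit1 -> P1=[2,0,6,1,1,7](1) P2=[4,3,0,1,6,5](1)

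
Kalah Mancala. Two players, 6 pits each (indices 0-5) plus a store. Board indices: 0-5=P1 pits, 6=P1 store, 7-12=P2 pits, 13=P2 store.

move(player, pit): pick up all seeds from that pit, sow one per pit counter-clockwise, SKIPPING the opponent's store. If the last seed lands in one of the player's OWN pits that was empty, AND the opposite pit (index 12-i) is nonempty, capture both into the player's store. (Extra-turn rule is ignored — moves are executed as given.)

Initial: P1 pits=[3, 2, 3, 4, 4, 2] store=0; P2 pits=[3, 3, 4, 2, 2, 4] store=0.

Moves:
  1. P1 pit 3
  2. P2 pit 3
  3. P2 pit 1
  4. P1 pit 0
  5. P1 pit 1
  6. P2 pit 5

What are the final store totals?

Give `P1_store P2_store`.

Move 1: P1 pit3 -> P1=[3,2,3,0,5,3](1) P2=[4,3,4,2,2,4](0)
Move 2: P2 pit3 -> P1=[3,2,3,0,5,3](1) P2=[4,3,4,0,3,5](0)
Move 3: P2 pit1 -> P1=[3,2,3,0,5,3](1) P2=[4,0,5,1,4,5](0)
Move 4: P1 pit0 -> P1=[0,3,4,0,5,3](7) P2=[4,0,0,1,4,5](0)
Move 5: P1 pit1 -> P1=[0,0,5,1,6,3](7) P2=[4,0,0,1,4,5](0)
Move 6: P2 pit5 -> P1=[1,1,6,2,6,3](7) P2=[4,0,0,1,4,0](1)

Answer: 7 1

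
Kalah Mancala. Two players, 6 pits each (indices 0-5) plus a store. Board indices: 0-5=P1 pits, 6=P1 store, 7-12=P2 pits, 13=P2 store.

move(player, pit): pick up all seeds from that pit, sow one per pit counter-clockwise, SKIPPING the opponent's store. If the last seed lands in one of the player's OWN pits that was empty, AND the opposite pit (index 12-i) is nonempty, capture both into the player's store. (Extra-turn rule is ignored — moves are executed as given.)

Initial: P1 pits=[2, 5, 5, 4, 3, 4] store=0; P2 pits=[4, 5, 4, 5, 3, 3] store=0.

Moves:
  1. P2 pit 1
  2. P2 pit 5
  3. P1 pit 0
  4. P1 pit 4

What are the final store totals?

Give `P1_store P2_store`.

Move 1: P2 pit1 -> P1=[2,5,5,4,3,4](0) P2=[4,0,5,6,4,4](1)
Move 2: P2 pit5 -> P1=[3,6,6,4,3,4](0) P2=[4,0,5,6,4,0](2)
Move 3: P1 pit0 -> P1=[0,7,7,5,3,4](0) P2=[4,0,5,6,4,0](2)
Move 4: P1 pit4 -> P1=[0,7,7,5,0,5](1) P2=[5,0,5,6,4,0](2)

Answer: 1 2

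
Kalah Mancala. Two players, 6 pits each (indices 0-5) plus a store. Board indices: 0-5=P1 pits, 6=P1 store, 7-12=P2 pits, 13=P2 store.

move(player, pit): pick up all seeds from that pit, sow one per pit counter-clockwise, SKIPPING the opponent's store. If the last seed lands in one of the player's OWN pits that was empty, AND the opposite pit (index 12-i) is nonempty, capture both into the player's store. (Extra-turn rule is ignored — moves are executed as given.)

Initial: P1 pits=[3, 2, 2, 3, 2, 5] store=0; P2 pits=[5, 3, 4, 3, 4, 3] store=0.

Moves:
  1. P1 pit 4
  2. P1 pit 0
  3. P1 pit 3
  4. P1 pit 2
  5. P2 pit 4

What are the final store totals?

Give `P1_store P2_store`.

Move 1: P1 pit4 -> P1=[3,2,2,3,0,6](1) P2=[5,3,4,3,4,3](0)
Move 2: P1 pit0 -> P1=[0,3,3,4,0,6](1) P2=[5,3,4,3,4,3](0)
Move 3: P1 pit3 -> P1=[0,3,3,0,1,7](2) P2=[6,3,4,3,4,3](0)
Move 4: P1 pit2 -> P1=[0,3,0,1,2,8](2) P2=[6,3,4,3,4,3](0)
Move 5: P2 pit4 -> P1=[1,4,0,1,2,8](2) P2=[6,3,4,3,0,4](1)

Answer: 2 1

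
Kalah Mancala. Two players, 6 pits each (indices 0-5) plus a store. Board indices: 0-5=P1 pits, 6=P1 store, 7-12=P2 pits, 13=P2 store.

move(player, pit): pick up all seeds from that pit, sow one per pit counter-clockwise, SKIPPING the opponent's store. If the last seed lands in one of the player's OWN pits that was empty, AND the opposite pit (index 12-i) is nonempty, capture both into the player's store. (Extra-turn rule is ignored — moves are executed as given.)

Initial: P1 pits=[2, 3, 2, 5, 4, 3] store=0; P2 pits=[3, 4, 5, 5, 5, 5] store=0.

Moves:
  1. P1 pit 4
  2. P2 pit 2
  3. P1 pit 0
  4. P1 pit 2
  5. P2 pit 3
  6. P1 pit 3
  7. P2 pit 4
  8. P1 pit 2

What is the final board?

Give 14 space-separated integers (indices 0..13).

Answer: 2 6 0 2 4 6 2 5 6 1 1 0 8 3

Derivation:
Move 1: P1 pit4 -> P1=[2,3,2,5,0,4](1) P2=[4,5,5,5,5,5](0)
Move 2: P2 pit2 -> P1=[3,3,2,5,0,4](1) P2=[4,5,0,6,6,6](1)
Move 3: P1 pit0 -> P1=[0,4,3,6,0,4](1) P2=[4,5,0,6,6,6](1)
Move 4: P1 pit2 -> P1=[0,4,0,7,1,5](1) P2=[4,5,0,6,6,6](1)
Move 5: P2 pit3 -> P1=[1,5,1,7,1,5](1) P2=[4,5,0,0,7,7](2)
Move 6: P1 pit3 -> P1=[1,5,1,0,2,6](2) P2=[5,6,1,1,7,7](2)
Move 7: P2 pit4 -> P1=[2,6,2,1,3,6](2) P2=[5,6,1,1,0,8](3)
Move 8: P1 pit2 -> P1=[2,6,0,2,4,6](2) P2=[5,6,1,1,0,8](3)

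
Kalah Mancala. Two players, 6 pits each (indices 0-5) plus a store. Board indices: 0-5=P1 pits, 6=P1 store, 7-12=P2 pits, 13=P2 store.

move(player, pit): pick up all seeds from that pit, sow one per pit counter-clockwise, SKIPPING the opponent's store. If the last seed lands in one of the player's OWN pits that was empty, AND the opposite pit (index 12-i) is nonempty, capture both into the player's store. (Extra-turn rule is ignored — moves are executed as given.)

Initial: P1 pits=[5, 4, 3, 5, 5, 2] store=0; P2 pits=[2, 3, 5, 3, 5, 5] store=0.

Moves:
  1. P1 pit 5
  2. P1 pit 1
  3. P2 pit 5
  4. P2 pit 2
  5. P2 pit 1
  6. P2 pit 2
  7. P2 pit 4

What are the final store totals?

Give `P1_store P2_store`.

Move 1: P1 pit5 -> P1=[5,4,3,5,5,0](1) P2=[3,3,5,3,5,5](0)
Move 2: P1 pit1 -> P1=[5,0,4,6,6,0](5) P2=[0,3,5,3,5,5](0)
Move 3: P2 pit5 -> P1=[6,1,5,7,6,0](5) P2=[0,3,5,3,5,0](1)
Move 4: P2 pit2 -> P1=[7,1,5,7,6,0](5) P2=[0,3,0,4,6,1](2)
Move 5: P2 pit1 -> P1=[7,1,5,7,6,0](5) P2=[0,0,1,5,7,1](2)
Move 6: P2 pit2 -> P1=[7,1,5,7,6,0](5) P2=[0,0,0,6,7,1](2)
Move 7: P2 pit4 -> P1=[8,2,6,8,7,0](5) P2=[0,0,0,6,0,2](3)

Answer: 5 3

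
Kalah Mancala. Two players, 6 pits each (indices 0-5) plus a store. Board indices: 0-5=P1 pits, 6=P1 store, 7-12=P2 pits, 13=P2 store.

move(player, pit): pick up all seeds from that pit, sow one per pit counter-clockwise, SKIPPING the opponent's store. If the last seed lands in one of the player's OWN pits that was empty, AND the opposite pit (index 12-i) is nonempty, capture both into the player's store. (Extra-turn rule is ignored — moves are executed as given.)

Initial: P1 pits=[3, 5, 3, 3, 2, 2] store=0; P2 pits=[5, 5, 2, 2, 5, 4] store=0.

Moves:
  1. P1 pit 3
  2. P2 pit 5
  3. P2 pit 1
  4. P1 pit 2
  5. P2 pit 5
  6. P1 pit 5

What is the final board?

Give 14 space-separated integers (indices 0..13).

Move 1: P1 pit3 -> P1=[3,5,3,0,3,3](1) P2=[5,5,2,2,5,4](0)
Move 2: P2 pit5 -> P1=[4,6,4,0,3,3](1) P2=[5,5,2,2,5,0](1)
Move 3: P2 pit1 -> P1=[4,6,4,0,3,3](1) P2=[5,0,3,3,6,1](2)
Move 4: P1 pit2 -> P1=[4,6,0,1,4,4](2) P2=[5,0,3,3,6,1](2)
Move 5: P2 pit5 -> P1=[4,6,0,1,4,4](2) P2=[5,0,3,3,6,0](3)
Move 6: P1 pit5 -> P1=[4,6,0,1,4,0](3) P2=[6,1,4,3,6,0](3)

Answer: 4 6 0 1 4 0 3 6 1 4 3 6 0 3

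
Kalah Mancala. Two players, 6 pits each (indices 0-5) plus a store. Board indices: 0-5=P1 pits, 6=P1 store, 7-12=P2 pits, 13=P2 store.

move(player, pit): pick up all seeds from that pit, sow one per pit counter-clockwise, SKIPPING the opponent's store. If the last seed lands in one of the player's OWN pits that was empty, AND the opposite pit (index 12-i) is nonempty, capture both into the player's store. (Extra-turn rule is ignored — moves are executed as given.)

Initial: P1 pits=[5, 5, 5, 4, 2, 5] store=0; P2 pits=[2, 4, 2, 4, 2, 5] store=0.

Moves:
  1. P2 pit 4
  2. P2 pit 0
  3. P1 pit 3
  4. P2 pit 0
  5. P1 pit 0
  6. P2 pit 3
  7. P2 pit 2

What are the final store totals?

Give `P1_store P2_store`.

Answer: 1 2

Derivation:
Move 1: P2 pit4 -> P1=[5,5,5,4,2,5](0) P2=[2,4,2,4,0,6](1)
Move 2: P2 pit0 -> P1=[5,5,5,4,2,5](0) P2=[0,5,3,4,0,6](1)
Move 3: P1 pit3 -> P1=[5,5,5,0,3,6](1) P2=[1,5,3,4,0,6](1)
Move 4: P2 pit0 -> P1=[5,5,5,0,3,6](1) P2=[0,6,3,4,0,6](1)
Move 5: P1 pit0 -> P1=[0,6,6,1,4,7](1) P2=[0,6,3,4,0,6](1)
Move 6: P2 pit3 -> P1=[1,6,6,1,4,7](1) P2=[0,6,3,0,1,7](2)
Move 7: P2 pit2 -> P1=[1,6,6,1,4,7](1) P2=[0,6,0,1,2,8](2)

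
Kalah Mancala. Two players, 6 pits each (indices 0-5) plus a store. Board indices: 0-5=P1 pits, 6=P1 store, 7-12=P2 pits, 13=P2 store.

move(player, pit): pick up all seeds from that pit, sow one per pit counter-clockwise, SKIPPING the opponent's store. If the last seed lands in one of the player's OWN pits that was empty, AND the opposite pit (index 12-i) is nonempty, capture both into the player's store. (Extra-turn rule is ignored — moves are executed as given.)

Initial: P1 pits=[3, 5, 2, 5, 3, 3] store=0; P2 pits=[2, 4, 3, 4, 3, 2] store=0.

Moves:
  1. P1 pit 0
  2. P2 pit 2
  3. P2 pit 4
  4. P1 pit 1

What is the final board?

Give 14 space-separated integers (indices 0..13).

Answer: 1 0 4 7 4 4 1 3 5 0 5 0 4 1

Derivation:
Move 1: P1 pit0 -> P1=[0,6,3,6,3,3](0) P2=[2,4,3,4,3,2](0)
Move 2: P2 pit2 -> P1=[0,6,3,6,3,3](0) P2=[2,4,0,5,4,3](0)
Move 3: P2 pit4 -> P1=[1,7,3,6,3,3](0) P2=[2,4,0,5,0,4](1)
Move 4: P1 pit1 -> P1=[1,0,4,7,4,4](1) P2=[3,5,0,5,0,4](1)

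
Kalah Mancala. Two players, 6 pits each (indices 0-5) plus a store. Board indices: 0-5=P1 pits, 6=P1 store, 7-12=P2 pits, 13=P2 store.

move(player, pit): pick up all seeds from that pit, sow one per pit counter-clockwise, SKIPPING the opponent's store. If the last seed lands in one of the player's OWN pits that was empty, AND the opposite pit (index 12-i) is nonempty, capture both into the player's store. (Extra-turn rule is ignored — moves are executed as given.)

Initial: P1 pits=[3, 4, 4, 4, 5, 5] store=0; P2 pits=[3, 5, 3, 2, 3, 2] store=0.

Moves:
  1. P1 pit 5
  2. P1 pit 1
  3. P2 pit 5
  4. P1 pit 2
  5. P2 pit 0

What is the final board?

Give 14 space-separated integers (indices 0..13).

Move 1: P1 pit5 -> P1=[3,4,4,4,5,0](1) P2=[4,6,4,3,3,2](0)
Move 2: P1 pit1 -> P1=[3,0,5,5,6,0](6) P2=[0,6,4,3,3,2](0)
Move 3: P2 pit5 -> P1=[4,0,5,5,6,0](6) P2=[0,6,4,3,3,0](1)
Move 4: P1 pit2 -> P1=[4,0,0,6,7,1](7) P2=[1,6,4,3,3,0](1)
Move 5: P2 pit0 -> P1=[4,0,0,6,7,1](7) P2=[0,7,4,3,3,0](1)

Answer: 4 0 0 6 7 1 7 0 7 4 3 3 0 1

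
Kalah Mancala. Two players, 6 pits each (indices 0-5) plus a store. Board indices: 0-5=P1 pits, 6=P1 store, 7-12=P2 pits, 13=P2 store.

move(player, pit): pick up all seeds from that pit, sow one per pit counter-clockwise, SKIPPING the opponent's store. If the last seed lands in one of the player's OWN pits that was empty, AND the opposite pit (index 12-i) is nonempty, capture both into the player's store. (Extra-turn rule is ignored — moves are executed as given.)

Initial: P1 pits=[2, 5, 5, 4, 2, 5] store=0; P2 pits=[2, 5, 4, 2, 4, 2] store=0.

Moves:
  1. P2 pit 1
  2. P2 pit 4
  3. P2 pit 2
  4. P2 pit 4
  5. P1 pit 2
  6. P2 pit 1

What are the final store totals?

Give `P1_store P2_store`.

Move 1: P2 pit1 -> P1=[2,5,5,4,2,5](0) P2=[2,0,5,3,5,3](1)
Move 2: P2 pit4 -> P1=[3,6,6,4,2,5](0) P2=[2,0,5,3,0,4](2)
Move 3: P2 pit2 -> P1=[4,6,6,4,2,5](0) P2=[2,0,0,4,1,5](3)
Move 4: P2 pit4 -> P1=[4,6,6,4,2,5](0) P2=[2,0,0,4,0,6](3)
Move 5: P1 pit2 -> P1=[4,6,0,5,3,6](1) P2=[3,1,0,4,0,6](3)
Move 6: P2 pit1 -> P1=[4,6,0,0,3,6](1) P2=[3,0,0,4,0,6](9)

Answer: 1 9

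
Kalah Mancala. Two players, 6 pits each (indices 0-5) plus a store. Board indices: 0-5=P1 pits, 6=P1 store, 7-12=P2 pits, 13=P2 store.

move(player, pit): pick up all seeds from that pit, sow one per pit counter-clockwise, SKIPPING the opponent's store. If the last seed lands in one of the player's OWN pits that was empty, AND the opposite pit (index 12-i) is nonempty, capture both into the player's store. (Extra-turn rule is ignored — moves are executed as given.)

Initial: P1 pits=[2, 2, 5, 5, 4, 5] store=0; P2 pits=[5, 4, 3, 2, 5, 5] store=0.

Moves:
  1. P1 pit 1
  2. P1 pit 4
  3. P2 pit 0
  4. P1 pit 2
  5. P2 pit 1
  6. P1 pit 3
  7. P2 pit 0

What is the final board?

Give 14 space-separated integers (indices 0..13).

Move 1: P1 pit1 -> P1=[2,0,6,6,4,5](0) P2=[5,4,3,2,5,5](0)
Move 2: P1 pit4 -> P1=[2,0,6,6,0,6](1) P2=[6,5,3,2,5,5](0)
Move 3: P2 pit0 -> P1=[2,0,6,6,0,6](1) P2=[0,6,4,3,6,6](1)
Move 4: P1 pit2 -> P1=[2,0,0,7,1,7](2) P2=[1,7,4,3,6,6](1)
Move 5: P2 pit1 -> P1=[3,1,0,7,1,7](2) P2=[1,0,5,4,7,7](2)
Move 6: P1 pit3 -> P1=[3,1,0,0,2,8](3) P2=[2,1,6,5,7,7](2)
Move 7: P2 pit0 -> P1=[3,1,0,0,2,8](3) P2=[0,2,7,5,7,7](2)

Answer: 3 1 0 0 2 8 3 0 2 7 5 7 7 2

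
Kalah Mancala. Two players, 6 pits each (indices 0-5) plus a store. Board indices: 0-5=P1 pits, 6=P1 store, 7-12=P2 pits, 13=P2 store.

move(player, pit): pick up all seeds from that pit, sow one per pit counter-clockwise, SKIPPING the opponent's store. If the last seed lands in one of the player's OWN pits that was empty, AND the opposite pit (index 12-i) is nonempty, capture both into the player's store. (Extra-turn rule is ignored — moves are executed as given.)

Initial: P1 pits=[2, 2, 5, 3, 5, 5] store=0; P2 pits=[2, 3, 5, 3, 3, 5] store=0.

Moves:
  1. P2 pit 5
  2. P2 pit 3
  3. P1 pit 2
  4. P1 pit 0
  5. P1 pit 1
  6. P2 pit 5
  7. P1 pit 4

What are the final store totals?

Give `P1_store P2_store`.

Move 1: P2 pit5 -> P1=[3,3,6,4,5,5](0) P2=[2,3,5,3,3,0](1)
Move 2: P2 pit3 -> P1=[3,3,6,4,5,5](0) P2=[2,3,5,0,4,1](2)
Move 3: P1 pit2 -> P1=[3,3,0,5,6,6](1) P2=[3,4,5,0,4,1](2)
Move 4: P1 pit0 -> P1=[0,4,1,6,6,6](1) P2=[3,4,5,0,4,1](2)
Move 5: P1 pit1 -> P1=[0,0,2,7,7,7](1) P2=[3,4,5,0,4,1](2)
Move 6: P2 pit5 -> P1=[0,0,2,7,7,7](1) P2=[3,4,5,0,4,0](3)
Move 7: P1 pit4 -> P1=[0,0,2,7,0,8](2) P2=[4,5,6,1,5,0](3)

Answer: 2 3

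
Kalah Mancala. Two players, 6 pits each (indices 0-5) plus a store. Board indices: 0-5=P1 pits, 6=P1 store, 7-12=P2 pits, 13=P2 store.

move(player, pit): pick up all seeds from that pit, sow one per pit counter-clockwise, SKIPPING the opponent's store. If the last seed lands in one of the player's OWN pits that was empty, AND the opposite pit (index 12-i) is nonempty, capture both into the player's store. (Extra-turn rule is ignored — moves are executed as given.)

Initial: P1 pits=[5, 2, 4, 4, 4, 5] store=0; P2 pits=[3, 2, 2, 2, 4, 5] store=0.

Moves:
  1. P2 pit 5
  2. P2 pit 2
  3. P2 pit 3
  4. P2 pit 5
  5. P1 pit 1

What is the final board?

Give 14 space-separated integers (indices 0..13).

Move 1: P2 pit5 -> P1=[6,3,5,5,4,5](0) P2=[3,2,2,2,4,0](1)
Move 2: P2 pit2 -> P1=[6,3,5,5,4,5](0) P2=[3,2,0,3,5,0](1)
Move 3: P2 pit3 -> P1=[6,3,5,5,4,5](0) P2=[3,2,0,0,6,1](2)
Move 4: P2 pit5 -> P1=[6,3,5,5,4,5](0) P2=[3,2,0,0,6,0](3)
Move 5: P1 pit1 -> P1=[6,0,6,6,5,5](0) P2=[3,2,0,0,6,0](3)

Answer: 6 0 6 6 5 5 0 3 2 0 0 6 0 3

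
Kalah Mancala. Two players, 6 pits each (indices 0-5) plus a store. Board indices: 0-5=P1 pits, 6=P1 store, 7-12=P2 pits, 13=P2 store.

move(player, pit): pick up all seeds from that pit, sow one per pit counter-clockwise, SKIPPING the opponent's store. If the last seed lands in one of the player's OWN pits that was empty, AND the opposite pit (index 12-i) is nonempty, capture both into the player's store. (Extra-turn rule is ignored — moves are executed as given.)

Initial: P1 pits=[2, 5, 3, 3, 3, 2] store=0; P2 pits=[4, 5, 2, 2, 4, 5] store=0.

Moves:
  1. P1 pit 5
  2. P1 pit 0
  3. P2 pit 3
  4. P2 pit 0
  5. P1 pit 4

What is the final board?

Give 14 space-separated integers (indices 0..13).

Answer: 0 6 4 3 0 1 2 1 6 3 1 6 7 0

Derivation:
Move 1: P1 pit5 -> P1=[2,5,3,3,3,0](1) P2=[5,5,2,2,4,5](0)
Move 2: P1 pit0 -> P1=[0,6,4,3,3,0](1) P2=[5,5,2,2,4,5](0)
Move 3: P2 pit3 -> P1=[0,6,4,3,3,0](1) P2=[5,5,2,0,5,6](0)
Move 4: P2 pit0 -> P1=[0,6,4,3,3,0](1) P2=[0,6,3,1,6,7](0)
Move 5: P1 pit4 -> P1=[0,6,4,3,0,1](2) P2=[1,6,3,1,6,7](0)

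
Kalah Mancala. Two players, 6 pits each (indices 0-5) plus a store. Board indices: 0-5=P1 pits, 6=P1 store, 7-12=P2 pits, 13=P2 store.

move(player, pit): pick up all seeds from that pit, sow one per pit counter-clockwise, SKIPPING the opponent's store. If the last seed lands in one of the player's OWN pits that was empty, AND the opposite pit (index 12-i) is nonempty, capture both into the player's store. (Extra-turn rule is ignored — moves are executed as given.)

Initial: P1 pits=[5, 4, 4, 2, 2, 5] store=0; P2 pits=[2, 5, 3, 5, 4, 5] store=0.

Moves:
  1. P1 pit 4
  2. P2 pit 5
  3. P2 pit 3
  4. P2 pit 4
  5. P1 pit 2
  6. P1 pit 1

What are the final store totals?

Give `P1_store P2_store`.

Answer: 3 3

Derivation:
Move 1: P1 pit4 -> P1=[5,4,4,2,0,6](1) P2=[2,5,3,5,4,5](0)
Move 2: P2 pit5 -> P1=[6,5,5,3,0,6](1) P2=[2,5,3,5,4,0](1)
Move 3: P2 pit3 -> P1=[7,6,5,3,0,6](1) P2=[2,5,3,0,5,1](2)
Move 4: P2 pit4 -> P1=[8,7,6,3,0,6](1) P2=[2,5,3,0,0,2](3)
Move 5: P1 pit2 -> P1=[8,7,0,4,1,7](2) P2=[3,6,3,0,0,2](3)
Move 6: P1 pit1 -> P1=[8,0,1,5,2,8](3) P2=[4,7,3,0,0,2](3)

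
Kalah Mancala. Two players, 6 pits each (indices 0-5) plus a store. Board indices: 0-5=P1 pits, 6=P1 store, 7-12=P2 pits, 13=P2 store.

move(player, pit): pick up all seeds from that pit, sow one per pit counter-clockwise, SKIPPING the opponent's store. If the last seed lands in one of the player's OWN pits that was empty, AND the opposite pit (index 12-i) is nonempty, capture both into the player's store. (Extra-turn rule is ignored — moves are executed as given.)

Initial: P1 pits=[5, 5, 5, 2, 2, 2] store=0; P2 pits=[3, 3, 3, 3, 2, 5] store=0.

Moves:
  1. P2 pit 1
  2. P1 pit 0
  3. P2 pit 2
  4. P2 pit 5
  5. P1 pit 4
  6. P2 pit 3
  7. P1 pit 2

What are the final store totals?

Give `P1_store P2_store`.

Answer: 2 3

Derivation:
Move 1: P2 pit1 -> P1=[5,5,5,2,2,2](0) P2=[3,0,4,4,3,5](0)
Move 2: P1 pit0 -> P1=[0,6,6,3,3,3](0) P2=[3,0,4,4,3,5](0)
Move 3: P2 pit2 -> P1=[0,6,6,3,3,3](0) P2=[3,0,0,5,4,6](1)
Move 4: P2 pit5 -> P1=[1,7,7,4,4,3](0) P2=[3,0,0,5,4,0](2)
Move 5: P1 pit4 -> P1=[1,7,7,4,0,4](1) P2=[4,1,0,5,4,0](2)
Move 6: P2 pit3 -> P1=[2,8,7,4,0,4](1) P2=[4,1,0,0,5,1](3)
Move 7: P1 pit2 -> P1=[2,8,0,5,1,5](2) P2=[5,2,1,0,5,1](3)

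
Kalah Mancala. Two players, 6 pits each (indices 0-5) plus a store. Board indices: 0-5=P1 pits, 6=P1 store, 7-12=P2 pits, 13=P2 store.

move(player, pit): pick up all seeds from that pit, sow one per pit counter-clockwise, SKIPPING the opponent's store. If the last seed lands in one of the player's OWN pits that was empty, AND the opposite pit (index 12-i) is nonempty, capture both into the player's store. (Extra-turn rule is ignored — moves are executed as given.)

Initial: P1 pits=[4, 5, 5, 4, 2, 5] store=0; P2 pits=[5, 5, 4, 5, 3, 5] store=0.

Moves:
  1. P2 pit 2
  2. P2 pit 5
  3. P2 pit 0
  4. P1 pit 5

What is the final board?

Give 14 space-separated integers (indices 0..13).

Move 1: P2 pit2 -> P1=[4,5,5,4,2,5](0) P2=[5,5,0,6,4,6](1)
Move 2: P2 pit5 -> P1=[5,6,6,5,3,5](0) P2=[5,5,0,6,4,0](2)
Move 3: P2 pit0 -> P1=[0,6,6,5,3,5](0) P2=[0,6,1,7,5,0](8)
Move 4: P1 pit5 -> P1=[0,6,6,5,3,0](1) P2=[1,7,2,8,5,0](8)

Answer: 0 6 6 5 3 0 1 1 7 2 8 5 0 8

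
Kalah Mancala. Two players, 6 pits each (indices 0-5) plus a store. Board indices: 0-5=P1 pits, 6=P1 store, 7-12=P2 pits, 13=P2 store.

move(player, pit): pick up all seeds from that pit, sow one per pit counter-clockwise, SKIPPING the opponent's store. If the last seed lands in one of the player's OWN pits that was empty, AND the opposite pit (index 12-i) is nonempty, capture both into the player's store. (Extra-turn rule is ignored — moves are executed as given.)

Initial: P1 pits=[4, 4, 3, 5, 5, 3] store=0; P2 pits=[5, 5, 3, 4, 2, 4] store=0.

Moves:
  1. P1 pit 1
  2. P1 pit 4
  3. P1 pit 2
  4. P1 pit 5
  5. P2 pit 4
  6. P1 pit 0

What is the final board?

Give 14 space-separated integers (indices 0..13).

Move 1: P1 pit1 -> P1=[4,0,4,6,6,4](0) P2=[5,5,3,4,2,4](0)
Move 2: P1 pit4 -> P1=[4,0,4,6,0,5](1) P2=[6,6,4,5,2,4](0)
Move 3: P1 pit2 -> P1=[4,0,0,7,1,6](2) P2=[6,6,4,5,2,4](0)
Move 4: P1 pit5 -> P1=[4,0,0,7,1,0](3) P2=[7,7,5,6,3,4](0)
Move 5: P2 pit4 -> P1=[5,0,0,7,1,0](3) P2=[7,7,5,6,0,5](1)
Move 6: P1 pit0 -> P1=[0,1,1,8,2,0](11) P2=[0,7,5,6,0,5](1)

Answer: 0 1 1 8 2 0 11 0 7 5 6 0 5 1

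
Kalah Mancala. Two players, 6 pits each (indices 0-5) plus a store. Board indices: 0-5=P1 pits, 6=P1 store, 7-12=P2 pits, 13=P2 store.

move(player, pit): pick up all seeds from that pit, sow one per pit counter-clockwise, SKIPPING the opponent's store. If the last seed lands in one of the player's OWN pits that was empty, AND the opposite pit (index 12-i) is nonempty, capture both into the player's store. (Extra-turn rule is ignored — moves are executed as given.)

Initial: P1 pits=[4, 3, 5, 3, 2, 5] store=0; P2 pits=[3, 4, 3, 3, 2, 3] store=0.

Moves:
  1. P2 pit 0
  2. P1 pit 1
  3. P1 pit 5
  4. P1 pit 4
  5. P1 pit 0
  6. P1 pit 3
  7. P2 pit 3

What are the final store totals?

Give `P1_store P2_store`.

Answer: 10 1

Derivation:
Move 1: P2 pit0 -> P1=[4,3,5,3,2,5](0) P2=[0,5,4,4,2,3](0)
Move 2: P1 pit1 -> P1=[4,0,6,4,3,5](0) P2=[0,5,4,4,2,3](0)
Move 3: P1 pit5 -> P1=[4,0,6,4,3,0](1) P2=[1,6,5,5,2,3](0)
Move 4: P1 pit4 -> P1=[4,0,6,4,0,1](2) P2=[2,6,5,5,2,3](0)
Move 5: P1 pit0 -> P1=[0,1,7,5,0,1](9) P2=[2,0,5,5,2,3](0)
Move 6: P1 pit3 -> P1=[0,1,7,0,1,2](10) P2=[3,1,5,5,2,3](0)
Move 7: P2 pit3 -> P1=[1,2,7,0,1,2](10) P2=[3,1,5,0,3,4](1)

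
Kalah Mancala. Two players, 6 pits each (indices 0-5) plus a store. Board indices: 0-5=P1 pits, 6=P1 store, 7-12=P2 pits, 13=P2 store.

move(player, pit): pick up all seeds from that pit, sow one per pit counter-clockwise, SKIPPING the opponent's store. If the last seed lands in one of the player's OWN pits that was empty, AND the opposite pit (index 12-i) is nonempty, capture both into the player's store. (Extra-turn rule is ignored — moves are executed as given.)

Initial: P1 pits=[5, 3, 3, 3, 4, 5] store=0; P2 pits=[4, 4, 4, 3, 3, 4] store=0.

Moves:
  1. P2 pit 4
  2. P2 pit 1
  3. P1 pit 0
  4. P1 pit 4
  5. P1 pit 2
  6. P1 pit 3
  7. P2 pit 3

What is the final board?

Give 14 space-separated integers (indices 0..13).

Move 1: P2 pit4 -> P1=[6,3,3,3,4,5](0) P2=[4,4,4,3,0,5](1)
Move 2: P2 pit1 -> P1=[6,3,3,3,4,5](0) P2=[4,0,5,4,1,6](1)
Move 3: P1 pit0 -> P1=[0,4,4,4,5,6](1) P2=[4,0,5,4,1,6](1)
Move 4: P1 pit4 -> P1=[0,4,4,4,0,7](2) P2=[5,1,6,4,1,6](1)
Move 5: P1 pit2 -> P1=[0,4,0,5,1,8](3) P2=[5,1,6,4,1,6](1)
Move 6: P1 pit3 -> P1=[0,4,0,0,2,9](4) P2=[6,2,6,4,1,6](1)
Move 7: P2 pit3 -> P1=[1,4,0,0,2,9](4) P2=[6,2,6,0,2,7](2)

Answer: 1 4 0 0 2 9 4 6 2 6 0 2 7 2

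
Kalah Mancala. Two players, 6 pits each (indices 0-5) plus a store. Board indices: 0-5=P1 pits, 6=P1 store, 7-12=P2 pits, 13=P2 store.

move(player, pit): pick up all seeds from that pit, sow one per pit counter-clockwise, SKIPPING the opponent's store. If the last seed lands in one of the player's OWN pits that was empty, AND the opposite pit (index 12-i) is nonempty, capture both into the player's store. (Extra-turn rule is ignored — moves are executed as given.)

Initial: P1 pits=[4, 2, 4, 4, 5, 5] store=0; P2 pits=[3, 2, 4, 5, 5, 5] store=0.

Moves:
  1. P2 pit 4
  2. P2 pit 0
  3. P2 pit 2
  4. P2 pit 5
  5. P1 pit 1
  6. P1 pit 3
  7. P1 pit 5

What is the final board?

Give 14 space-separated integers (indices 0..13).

Move 1: P2 pit4 -> P1=[5,3,5,4,5,5](0) P2=[3,2,4,5,0,6](1)
Move 2: P2 pit0 -> P1=[5,3,5,4,5,5](0) P2=[0,3,5,6,0,6](1)
Move 3: P2 pit2 -> P1=[6,3,5,4,5,5](0) P2=[0,3,0,7,1,7](2)
Move 4: P2 pit5 -> P1=[7,4,6,5,6,6](0) P2=[0,3,0,7,1,0](3)
Move 5: P1 pit1 -> P1=[7,0,7,6,7,7](0) P2=[0,3,0,7,1,0](3)
Move 6: P1 pit3 -> P1=[7,0,7,0,8,8](1) P2=[1,4,1,7,1,0](3)
Move 7: P1 pit5 -> P1=[8,0,7,0,8,0](2) P2=[2,5,2,8,2,1](3)

Answer: 8 0 7 0 8 0 2 2 5 2 8 2 1 3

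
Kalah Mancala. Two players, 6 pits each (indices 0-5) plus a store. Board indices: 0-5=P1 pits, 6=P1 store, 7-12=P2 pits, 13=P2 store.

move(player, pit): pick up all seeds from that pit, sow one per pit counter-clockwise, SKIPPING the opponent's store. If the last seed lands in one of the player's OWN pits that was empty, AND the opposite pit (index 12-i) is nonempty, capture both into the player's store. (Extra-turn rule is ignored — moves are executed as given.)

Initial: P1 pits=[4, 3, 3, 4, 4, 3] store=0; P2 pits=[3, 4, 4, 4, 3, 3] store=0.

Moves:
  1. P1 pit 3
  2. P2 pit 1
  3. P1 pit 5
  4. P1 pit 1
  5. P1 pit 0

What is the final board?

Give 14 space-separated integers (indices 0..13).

Answer: 0 1 5 2 7 0 2 5 1 6 5 4 4 0

Derivation:
Move 1: P1 pit3 -> P1=[4,3,3,0,5,4](1) P2=[4,4,4,4,3,3](0)
Move 2: P2 pit1 -> P1=[4,3,3,0,5,4](1) P2=[4,0,5,5,4,4](0)
Move 3: P1 pit5 -> P1=[4,3,3,0,5,0](2) P2=[5,1,6,5,4,4](0)
Move 4: P1 pit1 -> P1=[4,0,4,1,6,0](2) P2=[5,1,6,5,4,4](0)
Move 5: P1 pit0 -> P1=[0,1,5,2,7,0](2) P2=[5,1,6,5,4,4](0)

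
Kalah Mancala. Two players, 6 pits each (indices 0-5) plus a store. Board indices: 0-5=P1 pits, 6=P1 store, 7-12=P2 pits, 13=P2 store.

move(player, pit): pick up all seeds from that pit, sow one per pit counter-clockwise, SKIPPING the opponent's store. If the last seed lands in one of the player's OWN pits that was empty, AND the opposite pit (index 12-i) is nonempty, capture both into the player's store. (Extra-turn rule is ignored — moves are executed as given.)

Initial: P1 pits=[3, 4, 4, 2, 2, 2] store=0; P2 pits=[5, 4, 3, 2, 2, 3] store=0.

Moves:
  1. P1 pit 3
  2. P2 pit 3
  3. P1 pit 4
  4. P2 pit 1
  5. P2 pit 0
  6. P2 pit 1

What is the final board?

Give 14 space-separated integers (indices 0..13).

Answer: 3 4 4 0 0 4 1 0 0 6 2 5 6 1

Derivation:
Move 1: P1 pit3 -> P1=[3,4,4,0,3,3](0) P2=[5,4,3,2,2,3](0)
Move 2: P2 pit3 -> P1=[3,4,4,0,3,3](0) P2=[5,4,3,0,3,4](0)
Move 3: P1 pit4 -> P1=[3,4,4,0,0,4](1) P2=[6,4,3,0,3,4](0)
Move 4: P2 pit1 -> P1=[3,4,4,0,0,4](1) P2=[6,0,4,1,4,5](0)
Move 5: P2 pit0 -> P1=[3,4,4,0,0,4](1) P2=[0,1,5,2,5,6](1)
Move 6: P2 pit1 -> P1=[3,4,4,0,0,4](1) P2=[0,0,6,2,5,6](1)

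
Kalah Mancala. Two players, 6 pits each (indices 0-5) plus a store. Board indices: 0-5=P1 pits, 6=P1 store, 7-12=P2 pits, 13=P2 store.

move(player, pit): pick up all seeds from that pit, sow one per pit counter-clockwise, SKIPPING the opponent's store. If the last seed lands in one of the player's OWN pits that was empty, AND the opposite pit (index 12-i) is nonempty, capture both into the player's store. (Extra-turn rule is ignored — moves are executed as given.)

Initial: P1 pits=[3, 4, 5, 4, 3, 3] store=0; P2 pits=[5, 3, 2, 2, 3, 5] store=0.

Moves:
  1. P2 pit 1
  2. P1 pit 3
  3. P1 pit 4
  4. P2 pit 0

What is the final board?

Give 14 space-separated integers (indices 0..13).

Answer: 4 4 5 0 0 5 2 0 2 4 4 5 6 1

Derivation:
Move 1: P2 pit1 -> P1=[3,4,5,4,3,3](0) P2=[5,0,3,3,4,5](0)
Move 2: P1 pit3 -> P1=[3,4,5,0,4,4](1) P2=[6,0,3,3,4,5](0)
Move 3: P1 pit4 -> P1=[3,4,5,0,0,5](2) P2=[7,1,3,3,4,5](0)
Move 4: P2 pit0 -> P1=[4,4,5,0,0,5](2) P2=[0,2,4,4,5,6](1)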